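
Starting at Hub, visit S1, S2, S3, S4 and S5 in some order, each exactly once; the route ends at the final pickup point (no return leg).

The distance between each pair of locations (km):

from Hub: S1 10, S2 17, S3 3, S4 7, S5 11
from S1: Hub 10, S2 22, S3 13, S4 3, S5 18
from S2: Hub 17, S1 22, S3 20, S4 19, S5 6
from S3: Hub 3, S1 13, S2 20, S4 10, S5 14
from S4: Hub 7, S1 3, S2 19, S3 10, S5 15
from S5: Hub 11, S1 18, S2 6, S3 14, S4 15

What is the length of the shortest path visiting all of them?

40 km — the minimum one-way total.

There are 5! = 120 possible orderings.
Hub - S1 - S2 - S3 - S4 - S5: 10+22+20+10+15 = 77
Hub - S1 - S2 - S3 - S5 - S4: 10+22+20+14+15 = 81
Hub - S1 - S2 - S4 - S3 - S5: 10+22+19+10+14 = 75
Hub - S1 - S2 - S4 - S5 - S3: 10+22+19+15+14 = 80
Hub - S1 - S2 - S5 - S3 - S4: 10+22+6+14+10 = 62
Hub - S1 - S2 - S5 - S4 - S3: 10+22+6+15+10 = 63
Hub - S1 - S3 - S2 - S4 - S5: 10+13+20+19+15 = 77
Hub - S1 - S3 - S2 - S5 - S4: 10+13+20+6+15 = 64
Hub - S1 - S3 - S4 - S2 - S5: 10+13+10+19+6 = 58
Hub - S1 - S3 - S4 - S5 - S2: 10+13+10+15+6 = 54
Hub - S1 - S3 - S5 - S2 - S4: 10+13+14+6+19 = 62
Hub - S1 - S3 - S5 - S4 - S2: 10+13+14+15+19 = 71
Hub - S1 - S4 - S2 - S3 - S5: 10+3+19+20+14 = 66
Hub - S1 - S4 - S2 - S5 - S3: 10+3+19+6+14 = 52
… (106 more)
Hub - S3 - S1 - S4 - S5 - S2: 3+13+3+15+6 = 40  ← best
The minimum is 40.
One shortest path: Hub → S3 → S1 → S4 → S5 → S2.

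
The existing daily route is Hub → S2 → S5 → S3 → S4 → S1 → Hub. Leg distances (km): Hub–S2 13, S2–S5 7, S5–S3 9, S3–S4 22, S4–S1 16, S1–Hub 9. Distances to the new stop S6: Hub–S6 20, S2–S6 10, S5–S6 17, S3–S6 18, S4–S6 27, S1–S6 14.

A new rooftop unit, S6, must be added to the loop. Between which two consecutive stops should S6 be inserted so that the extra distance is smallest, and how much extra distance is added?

Minimum extra distance: 17 km, inserting S6 between Hub and S2.

Insertion cost between consecutive stops i–j is d(i,S6) + d(S6,j) − d(i,j):
  between Hub and S2: 20 + 10 − 13 = 17
  between S2 and S5: 10 + 17 − 7 = 20
  between S5 and S3: 17 + 18 − 9 = 26
  between S3 and S4: 18 + 27 − 22 = 23
  between S4 and S1: 27 + 14 − 16 = 25
  between S1 and Hub: 14 + 20 − 9 = 25
Cheapest insertion is between Hub and S2, adding 17.
New total = 76 + 17 = 93.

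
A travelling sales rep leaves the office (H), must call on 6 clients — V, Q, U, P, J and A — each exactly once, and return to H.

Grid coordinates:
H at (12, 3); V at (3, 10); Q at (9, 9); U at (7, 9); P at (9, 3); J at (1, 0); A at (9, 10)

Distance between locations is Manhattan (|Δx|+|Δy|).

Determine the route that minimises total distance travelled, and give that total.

H→V→Q→U→P→J→A→H: 16+7+2+8+11+18+10 = 72
H→V→Q→U→P→A→J→H: 16+7+2+8+7+18+14 = 72
H→V→Q→U→J→P→A→H: 16+7+2+15+11+7+10 = 68
H→V→Q→U→J→A→P→H: 16+7+2+15+18+7+3 = 68
H→V→Q→U→A→P→J→H: 16+7+2+3+7+11+14 = 60
H→V→Q→U→A→J→P→H: 16+7+2+3+18+11+3 = 60
H→V→Q→P→U→J→A→H: 16+7+6+8+15+18+10 = 80
H→V→Q→P→U→A→J→H: 16+7+6+8+3+18+14 = 72
… (352 more)
H→Q→A→U→V→J→P→H: 9+1+3+5+12+11+3 = 44  ← best
The minimum is 44.
One optimal route: H → Q → A → U → V → J → P → H (or its reverse).

Minimum total distance: 44.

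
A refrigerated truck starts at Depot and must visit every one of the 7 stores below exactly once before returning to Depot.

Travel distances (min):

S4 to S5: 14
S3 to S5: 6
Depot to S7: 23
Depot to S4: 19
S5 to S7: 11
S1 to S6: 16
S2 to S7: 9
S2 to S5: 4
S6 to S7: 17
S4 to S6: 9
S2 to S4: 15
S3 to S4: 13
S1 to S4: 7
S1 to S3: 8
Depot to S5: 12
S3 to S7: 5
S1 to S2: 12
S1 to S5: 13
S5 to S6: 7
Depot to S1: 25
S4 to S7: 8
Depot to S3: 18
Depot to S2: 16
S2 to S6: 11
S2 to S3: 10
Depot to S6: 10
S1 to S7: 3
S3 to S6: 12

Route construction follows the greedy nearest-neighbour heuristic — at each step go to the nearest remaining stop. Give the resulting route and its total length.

Nearest-neighbour total = 71 min; route Depot → S6 → S5 → S2 → S7 → S1 → S4 → S3 → Depot.

At Depot the remaining stops are S6 10, S5 12, S2 16, S3 18, S4 19, S7 23, S1 25; go to S6.
At S6 the remaining stops are S5 7, S4 9, S2 11, S3 12, S1 16, S7 17; go to S5.
At S5 the remaining stops are S2 4, S3 6, S7 11, S1 13, S4 14; go to S2.
At S2 the remaining stops are S7 9, S3 10, S1 12, S4 15; go to S7.
At S7 the remaining stops are S1 3, S3 5, S4 8; go to S1.
At S1 the remaining stops are S4 7, S3 8; go to S4.
At S4 the remaining stops are S3 13; go to S3.
Return S3→Depot: 18.
Total = 10 + 7 + 4 + 9 + 3 + 7 + 13 + 18 = 71.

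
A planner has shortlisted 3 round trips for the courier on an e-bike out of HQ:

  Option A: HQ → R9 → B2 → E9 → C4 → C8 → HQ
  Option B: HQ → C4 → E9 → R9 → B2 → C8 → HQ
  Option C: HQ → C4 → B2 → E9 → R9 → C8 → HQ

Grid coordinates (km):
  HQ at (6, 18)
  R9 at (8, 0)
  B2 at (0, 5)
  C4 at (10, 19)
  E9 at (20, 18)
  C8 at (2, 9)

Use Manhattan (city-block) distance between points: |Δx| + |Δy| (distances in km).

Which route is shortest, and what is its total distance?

Shortest is Option B, total 78 km.

Option A: 20 + 13 + 33 + 11 + 18 + 13 = 108
Option B: 5 + 11 + 30 + 13 + 6 + 13 = 78
Option C: 5 + 24 + 33 + 30 + 15 + 13 = 120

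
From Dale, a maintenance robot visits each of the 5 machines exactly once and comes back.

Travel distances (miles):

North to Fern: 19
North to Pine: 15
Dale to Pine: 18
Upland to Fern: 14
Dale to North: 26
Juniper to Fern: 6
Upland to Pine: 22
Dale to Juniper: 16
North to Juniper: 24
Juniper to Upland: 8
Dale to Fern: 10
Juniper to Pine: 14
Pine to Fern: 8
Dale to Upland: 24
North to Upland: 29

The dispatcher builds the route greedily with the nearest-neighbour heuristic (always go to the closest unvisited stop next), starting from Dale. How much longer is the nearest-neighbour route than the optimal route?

1 miles longer than the optimal tour.

From Dale: Fern=10, Juniper=16, Pine=18, Upland=24, North=26 → choose Fern (10).
From Fern: Juniper=6, Pine=8, Upland=14, North=19 → choose Juniper (6).
From Juniper: Upland=8, Pine=14, North=24 → choose Upland (8).
From Upland: Pine=22, North=29 → choose Pine (22).
From Pine: North=15 → choose North (15).
NN route Dale → Fern → Juniper → Upland → Pine → North → Dale costs 87.
Optimal: Dale → Juniper → Upland → North → Pine → Fern → Dale costs 86 (by enumerating all 60 distinct tours).
Excess = 87 − 86 = 1.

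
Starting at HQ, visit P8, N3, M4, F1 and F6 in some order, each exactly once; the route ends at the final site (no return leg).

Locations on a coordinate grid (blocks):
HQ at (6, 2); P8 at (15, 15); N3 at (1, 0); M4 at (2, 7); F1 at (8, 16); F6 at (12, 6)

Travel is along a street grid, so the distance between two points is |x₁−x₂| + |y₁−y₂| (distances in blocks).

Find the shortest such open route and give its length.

There are 5! = 120 possible orderings.
HQ → P8 → N3 → M4 → F1 → F6: 22+29+8+15+14 = 88
HQ → P8 → N3 → M4 → F6 → F1: 22+29+8+11+14 = 84
HQ → P8 → N3 → F1 → M4 → F6: 22+29+23+15+11 = 100
HQ → P8 → N3 → F1 → F6 → M4: 22+29+23+14+11 = 99
HQ → P8 → N3 → F6 → M4 → F1: 22+29+17+11+15 = 94
HQ → P8 → N3 → F6 → F1 → M4: 22+29+17+14+15 = 97
HQ → P8 → M4 → N3 → F1 → F6: 22+21+8+23+14 = 88
HQ → P8 → M4 → N3 → F6 → F1: 22+21+8+17+14 = 82
HQ → P8 → M4 → F1 → N3 → F6: 22+21+15+23+17 = 98
HQ → P8 → M4 → F1 → F6 → N3: 22+21+15+14+17 = 89
HQ → P8 → M4 → F6 → N3 → F1: 22+21+11+17+23 = 94
HQ → P8 → M4 → F6 → F1 → N3: 22+21+11+14+23 = 91
HQ → P8 → F1 → N3 → M4 → F6: 22+8+23+8+11 = 72
HQ → P8 → F1 → N3 → F6 → M4: 22+8+23+17+11 = 81
… (106 more)
HQ → N3 → M4 → F6 → P8 → F1: 7+8+11+12+8 = 46  ← best
The minimum is 46.
One shortest path: HQ → N3 → M4 → F6 → P8 → F1.

Minimum one-way distance = 46 blocks.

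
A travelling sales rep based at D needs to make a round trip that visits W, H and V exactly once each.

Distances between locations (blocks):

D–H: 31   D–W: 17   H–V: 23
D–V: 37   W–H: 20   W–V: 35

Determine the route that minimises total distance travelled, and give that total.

With 3 stops there are 3!/2 = 3 distinct round trips (a route and its reverse cost the same).
D → W → H → V → D: 17+20+23+37 = 97
D → W → V → H → D: 17+35+23+31 = 106
D → H → W → V → D: 31+20+35+37 = 123
The minimum is 97.
One optimal route: D → W → H → V → D (or its reverse).

Shortest round trip = 97 blocks.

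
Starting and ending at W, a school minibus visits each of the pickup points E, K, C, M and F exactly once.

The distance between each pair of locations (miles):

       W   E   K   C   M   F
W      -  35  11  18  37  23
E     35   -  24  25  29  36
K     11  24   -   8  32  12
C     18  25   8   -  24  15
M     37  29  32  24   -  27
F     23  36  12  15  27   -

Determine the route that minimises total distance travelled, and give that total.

There are 60 distinct closed tours to check (reversals are equivalent).
W → E → K → C → M → F → W: 35+24+8+24+27+23 = 141
W → E → K → C → F → M → W: 35+24+8+15+27+37 = 146
W → E → K → M → C → F → W: 35+24+32+24+15+23 = 153
W → E → K → M → F → C → W: 35+24+32+27+15+18 = 151
W → E → K → F → C → M → W: 35+24+12+15+24+37 = 147
W → E → K → F → M → C → W: 35+24+12+27+24+18 = 140
W → E → C → K → M → F → W: 35+25+8+32+27+23 = 150
W → E → C → K → F → M → W: 35+25+8+12+27+37 = 144
W → E → C → M → K → F → W: 35+25+24+32+12+23 = 151
W → E → C → M → F → K → W: 35+25+24+27+12+11 = 134
W → E → C → F → K → M → W: 35+25+15+12+32+37 = 156
W → E → C → F → M → K → W: 35+25+15+27+32+11 = 145
W → E → M → K → C → F → W: 35+29+32+8+15+23 = 142
W → E → M → K → F → C → W: 35+29+32+12+15+18 = 141
… (46 more)
W → K → F → M → E → C → W: 11+12+27+29+25+18 = 122  ← best
The minimum is 122.
One optimal route: W → K → F → M → E → C → W (or its reverse).

Shortest round trip = 122 miles.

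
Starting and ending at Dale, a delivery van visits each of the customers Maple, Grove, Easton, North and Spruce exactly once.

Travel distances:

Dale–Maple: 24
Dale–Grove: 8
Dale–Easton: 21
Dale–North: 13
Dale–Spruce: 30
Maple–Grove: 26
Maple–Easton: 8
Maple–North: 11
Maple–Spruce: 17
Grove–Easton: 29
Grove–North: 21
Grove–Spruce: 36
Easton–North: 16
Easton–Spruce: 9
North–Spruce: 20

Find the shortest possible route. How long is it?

Dale→Maple→Grove→Easton→North→Spruce→Dale: 24+26+29+16+20+30 = 145
Dale→Maple→Grove→Easton→Spruce→North→Dale: 24+26+29+9+20+13 = 121
Dale→Maple→Grove→North→Easton→Spruce→Dale: 24+26+21+16+9+30 = 126
Dale→Maple→Grove→North→Spruce→Easton→Dale: 24+26+21+20+9+21 = 121
Dale→Maple→Grove→Spruce→Easton→North→Dale: 24+26+36+9+16+13 = 124
Dale→Maple→Grove→Spruce→North→Easton→Dale: 24+26+36+20+16+21 = 143
Dale→Maple→Easton→Grove→North→Spruce→Dale: 24+8+29+21+20+30 = 132
Dale→Maple→Easton→Grove→Spruce→North→Dale: 24+8+29+36+20+13 = 130
Dale→Maple→Easton→North→Grove→Spruce→Dale: 24+8+16+21+36+30 = 135
Dale→Maple→Easton→North→Spruce→Grove→Dale: 24+8+16+20+36+8 = 112
Dale→Maple→Easton→Spruce→Grove→North→Dale: 24+8+9+36+21+13 = 111
Dale→Maple→Easton→Spruce→North→Grove→Dale: 24+8+9+20+21+8 = 90
Dale→Maple→North→Grove→Easton→Spruce→Dale: 24+11+21+29+9+30 = 124
Dale→Maple→North→Grove→Spruce→Easton→Dale: 24+11+21+36+9+21 = 122
… (46 more)
Dale→Grove→Maple→Easton→Spruce→North→Dale: 8+26+8+9+20+13 = 84  ← best
The minimum is 84.
One optimal route: Dale → Grove → Maple → Easton → Spruce → North → Dale (or its reverse).

Shortest round trip = 84.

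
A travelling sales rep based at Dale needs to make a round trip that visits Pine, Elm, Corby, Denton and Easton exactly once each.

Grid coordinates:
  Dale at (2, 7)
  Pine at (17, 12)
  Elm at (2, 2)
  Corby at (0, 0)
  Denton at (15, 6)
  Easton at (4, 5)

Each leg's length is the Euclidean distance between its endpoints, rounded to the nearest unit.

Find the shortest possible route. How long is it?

Shortest round trip = 47.

Dale→Pine→Elm→Corby→Denton→Easton→Dale: 16+18+3+16+11+3 = 67
Dale→Pine→Elm→Corby→Easton→Denton→Dale: 16+18+3+6+11+13 = 67
Dale→Pine→Elm→Denton→Corby→Easton→Dale: 16+18+14+16+6+3 = 73
Dale→Pine→Elm→Denton→Easton→Corby→Dale: 16+18+14+11+6+7 = 72
Dale→Pine→Elm→Easton→Corby→Denton→Dale: 16+18+4+6+16+13 = 73
Dale→Pine→Elm→Easton→Denton→Corby→Dale: 16+18+4+11+16+7 = 72
Dale→Pine→Corby→Elm→Denton→Easton→Dale: 16+21+3+14+11+3 = 68
Dale→Pine→Corby→Elm→Easton→Denton→Dale: 16+21+3+4+11+13 = 68
Dale→Pine→Corby→Denton→Elm→Easton→Dale: 16+21+16+14+4+3 = 74
Dale→Pine→Corby→Denton→Easton→Elm→Dale: 16+21+16+11+4+5 = 73
Dale→Pine→Corby→Easton→Elm→Denton→Dale: 16+21+6+4+14+13 = 74
Dale→Pine→Corby→Easton→Denton→Elm→Dale: 16+21+6+11+14+5 = 73
Dale→Pine→Denton→Elm→Corby→Easton→Dale: 16+6+14+3+6+3 = 48
Dale→Pine→Denton→Elm→Easton→Corby→Dale: 16+6+14+4+6+7 = 53
… (46 more)
Dale→Pine→Denton→Easton→Elm→Corby→Dale: 16+6+11+4+3+7 = 47  ← best
The minimum is 47.
One optimal route: Dale → Pine → Denton → Easton → Elm → Corby → Dale (or its reverse).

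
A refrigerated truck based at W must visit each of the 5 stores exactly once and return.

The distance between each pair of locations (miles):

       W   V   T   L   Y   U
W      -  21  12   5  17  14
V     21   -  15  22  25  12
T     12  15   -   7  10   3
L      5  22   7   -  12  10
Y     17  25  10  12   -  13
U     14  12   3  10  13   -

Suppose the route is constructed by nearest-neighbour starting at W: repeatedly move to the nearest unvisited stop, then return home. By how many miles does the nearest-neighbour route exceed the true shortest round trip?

Excess over optimum: 6 miles.

W: L=5, T=12, U=14, Y=17, V=21 ⇒ L
L: T=7, U=10, Y=12, V=22 ⇒ T
T: U=3, Y=10, V=15 ⇒ U
U: V=12, Y=13 ⇒ V
V: Y=25 ⇒ Y
NN route W → L → T → U → V → Y → W costs 69.
Optimal: W → V → U → T → Y → L → W costs 63 (by enumerating all 60 distinct tours).
Excess = 69 − 63 = 6.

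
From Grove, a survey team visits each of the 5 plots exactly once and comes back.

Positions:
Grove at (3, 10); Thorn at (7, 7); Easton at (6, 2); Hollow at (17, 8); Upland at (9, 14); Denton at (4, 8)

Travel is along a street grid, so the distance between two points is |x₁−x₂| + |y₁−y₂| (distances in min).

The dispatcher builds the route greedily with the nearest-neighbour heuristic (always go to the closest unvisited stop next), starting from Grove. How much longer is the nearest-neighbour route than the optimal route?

Grove: Denton=3, Thorn=7, Upland=10, Easton=11, Hollow=16 ⇒ Denton
Denton: Thorn=4, Easton=8, Upland=11, Hollow=13 ⇒ Thorn
Thorn: Easton=6, Upland=9, Hollow=11 ⇒ Easton
Easton: Upland=15, Hollow=17 ⇒ Upland
Upland: Hollow=14 ⇒ Hollow
NN route Grove → Denton → Thorn → Easton → Upland → Hollow → Grove costs 58.
Optimal: Grove → Upland → Hollow → Thorn → Easton → Denton → Grove costs 52 (by enumerating all 60 distinct tours).
Excess = 58 − 52 = 6.

6 min longer than the optimal tour.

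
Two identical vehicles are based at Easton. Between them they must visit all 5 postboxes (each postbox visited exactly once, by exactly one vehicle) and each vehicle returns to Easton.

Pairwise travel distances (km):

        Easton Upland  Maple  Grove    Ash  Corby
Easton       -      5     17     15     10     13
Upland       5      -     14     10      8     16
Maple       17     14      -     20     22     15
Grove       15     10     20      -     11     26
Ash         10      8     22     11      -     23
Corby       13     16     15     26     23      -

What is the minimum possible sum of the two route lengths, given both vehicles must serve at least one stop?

79 km — the smallest possible combined total.

Try each way of splitting the stops between the two vehicles (each non-empty) and, for each split, find the best tour for each vehicle:
  {Upland} + {Maple, Grove, Ash, Corby}: 10 + 69 = 79
  {Maple} + {Upland, Grove, Ash, Corby}: 34 + 60 = 94
  {Upland, Maple} + {Grove, Ash, Corby}: 36 + 60 = 96
  {Grove} + {Upland, Maple, Ash, Corby}: 30 + 60 = 90
  {Upland, Grove} + {Maple, Ash, Corby}: 30 + 60 = 90
  {Maple, Grove} + {Upland, Ash, Corby}: 52 + 47 = 99
  … (15 splits in total)
Best: vehicle 1 Easton → Upland → Easton = 10; vehicle 2 Easton → Ash → Grove → Maple → Corby → Easton = 69; combined 79.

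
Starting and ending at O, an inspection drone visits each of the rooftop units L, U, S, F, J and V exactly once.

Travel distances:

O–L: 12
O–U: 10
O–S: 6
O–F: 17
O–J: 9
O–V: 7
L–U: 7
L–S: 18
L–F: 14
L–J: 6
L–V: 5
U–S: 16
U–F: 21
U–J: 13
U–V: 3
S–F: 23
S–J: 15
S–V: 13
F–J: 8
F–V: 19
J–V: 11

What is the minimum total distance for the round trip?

Shortest round trip = 60.

O-L-U-S-F-J-V-O: 12+7+16+23+8+11+7 = 84
O-L-U-S-F-V-J-O: 12+7+16+23+19+11+9 = 97
O-L-U-S-J-F-V-O: 12+7+16+15+8+19+7 = 84
O-L-U-S-J-V-F-O: 12+7+16+15+11+19+17 = 97
O-L-U-S-V-F-J-O: 12+7+16+13+19+8+9 = 84
O-L-U-S-V-J-F-O: 12+7+16+13+11+8+17 = 84
O-L-U-F-S-J-V-O: 12+7+21+23+15+11+7 = 96
O-L-U-F-S-V-J-O: 12+7+21+23+13+11+9 = 96
… (352 more)
O-S-F-J-L-U-V-O: 6+23+8+6+7+3+7 = 60  ← best
The minimum is 60.
One optimal route: O → S → F → J → L → U → V → O (or its reverse).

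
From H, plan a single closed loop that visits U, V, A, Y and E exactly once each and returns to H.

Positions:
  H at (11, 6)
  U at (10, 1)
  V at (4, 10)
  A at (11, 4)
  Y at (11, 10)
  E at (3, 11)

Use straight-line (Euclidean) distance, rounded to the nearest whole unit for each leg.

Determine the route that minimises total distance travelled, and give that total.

H → U → V → A → Y → E → H: 5+11+9+6+8+9 = 48
H → U → V → A → E → Y → H: 5+11+9+11+8+4 = 48
H → U → V → Y → A → E → H: 5+11+7+6+11+9 = 49
H → U → V → Y → E → A → H: 5+11+7+8+11+2 = 44
H → U → V → E → A → Y → H: 5+11+1+11+6+4 = 38
H → U → V → E → Y → A → H: 5+11+1+8+6+2 = 33
H → U → A → V → Y → E → H: 5+3+9+7+8+9 = 41
H → U → A → V → E → Y → H: 5+3+9+1+8+4 = 30
H → U → A → Y → V → E → H: 5+3+6+7+1+9 = 31
H → U → A → Y → E → V → H: 5+3+6+8+1+8 = 31
H → U → A → E → V → Y → H: 5+3+11+1+7+4 = 31
H → U → A → E → Y → V → H: 5+3+11+8+7+8 = 42
H → U → Y → V → A → E → H: 5+9+7+9+11+9 = 50
H → U → Y → V → E → A → H: 5+9+7+1+11+2 = 35
… (46 more)
H → A → U → V → E → Y → H: 2+3+11+1+8+4 = 29  ← best
The minimum is 29.
One optimal route: H → A → U → V → E → Y → H (or its reverse).

Minimum total distance: 29.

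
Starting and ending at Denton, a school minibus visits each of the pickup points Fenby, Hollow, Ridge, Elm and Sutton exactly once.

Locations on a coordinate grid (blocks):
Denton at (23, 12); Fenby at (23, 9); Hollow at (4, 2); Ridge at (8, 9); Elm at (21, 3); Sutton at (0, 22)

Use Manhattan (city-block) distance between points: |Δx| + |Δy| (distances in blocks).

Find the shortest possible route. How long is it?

92 blocks — the shortest possible round trip.

With 5 stops there are 5!/2 = 60 distinct round trips (a route and its reverse cost the same).
Denton - Fenby - Hollow - Ridge - Elm - Sutton - Denton: 3+26+11+19+40+33 = 132
Denton - Fenby - Hollow - Ridge - Sutton - Elm - Denton: 3+26+11+21+40+11 = 112
Denton - Fenby - Hollow - Elm - Ridge - Sutton - Denton: 3+26+18+19+21+33 = 120
Denton - Fenby - Hollow - Elm - Sutton - Ridge - Denton: 3+26+18+40+21+18 = 126
Denton - Fenby - Hollow - Sutton - Ridge - Elm - Denton: 3+26+24+21+19+11 = 104
Denton - Fenby - Hollow - Sutton - Elm - Ridge - Denton: 3+26+24+40+19+18 = 130
Denton - Fenby - Ridge - Hollow - Elm - Sutton - Denton: 3+15+11+18+40+33 = 120
Denton - Fenby - Ridge - Hollow - Sutton - Elm - Denton: 3+15+11+24+40+11 = 104
Denton - Fenby - Ridge - Elm - Hollow - Sutton - Denton: 3+15+19+18+24+33 = 112
Denton - Fenby - Ridge - Elm - Sutton - Hollow - Denton: 3+15+19+40+24+29 = 130
Denton - Fenby - Ridge - Sutton - Hollow - Elm - Denton: 3+15+21+24+18+11 = 92
Denton - Fenby - Ridge - Sutton - Elm - Hollow - Denton: 3+15+21+40+18+29 = 126
Denton - Fenby - Elm - Hollow - Ridge - Sutton - Denton: 3+8+18+11+21+33 = 94
Denton - Fenby - Elm - Hollow - Sutton - Ridge - Denton: 3+8+18+24+21+18 = 92
… (46 more)
The minimum is 92.
One optimal route: Denton → Fenby → Ridge → Sutton → Hollow → Elm → Denton (or its reverse).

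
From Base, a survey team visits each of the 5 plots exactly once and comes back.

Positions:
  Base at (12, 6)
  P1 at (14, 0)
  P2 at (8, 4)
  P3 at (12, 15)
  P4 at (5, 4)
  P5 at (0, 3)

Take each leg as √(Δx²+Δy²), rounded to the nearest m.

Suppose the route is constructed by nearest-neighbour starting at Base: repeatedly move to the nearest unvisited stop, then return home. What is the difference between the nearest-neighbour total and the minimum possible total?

3 m longer than the optimal tour.

From Base: P2=4, P1=6, P4=7, P3=9, P5=12 → choose P2 (4).
From P2: P4=3, P1=7, P5=8, P3=12 → choose P4 (3).
From P4: P5=5, P1=10, P3=13 → choose P5 (5).
From P5: P1=14, P3=17 → choose P1 (14).
From P1: P3=15 → choose P3 (15).
NN route Base → P2 → P4 → P5 → P1 → P3 → Base costs 50.
Optimal: Base → P1 → P2 → P4 → P5 → P3 → Base costs 47 (by enumerating all 60 distinct tours).
Excess = 50 − 47 = 3.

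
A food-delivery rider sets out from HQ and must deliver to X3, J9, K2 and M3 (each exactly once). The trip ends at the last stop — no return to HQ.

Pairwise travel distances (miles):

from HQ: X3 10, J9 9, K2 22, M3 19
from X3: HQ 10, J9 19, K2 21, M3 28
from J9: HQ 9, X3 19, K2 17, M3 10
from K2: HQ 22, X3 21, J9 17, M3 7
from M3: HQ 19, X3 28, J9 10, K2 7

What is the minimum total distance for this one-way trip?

46 miles — the minimum one-way total.

There are 4! = 24 possible orderings.
HQ → X3 → J9 → K2 → M3: 10+19+17+7 = 53
HQ → X3 → J9 → M3 → K2: 10+19+10+7 = 46
HQ → X3 → K2 → J9 → M3: 10+21+17+10 = 58
HQ → X3 → K2 → M3 → J9: 10+21+7+10 = 48
HQ → X3 → M3 → J9 → K2: 10+28+10+17 = 65
HQ → X3 → M3 → K2 → J9: 10+28+7+17 = 62
HQ → J9 → X3 → K2 → M3: 9+19+21+7 = 56
HQ → J9 → X3 → M3 → K2: 9+19+28+7 = 63
HQ → J9 → K2 → X3 → M3: 9+17+21+28 = 75
HQ → J9 → K2 → M3 → X3: 9+17+7+28 = 61
HQ → J9 → M3 → X3 → K2: 9+10+28+21 = 68
HQ → J9 → M3 → K2 → X3: 9+10+7+21 = 47
HQ → K2 → X3 → J9 → M3: 22+21+19+10 = 72
HQ → K2 → X3 → M3 → J9: 22+21+28+10 = 81
… (10 more)
The minimum is 46.
One shortest path: HQ → X3 → J9 → M3 → K2.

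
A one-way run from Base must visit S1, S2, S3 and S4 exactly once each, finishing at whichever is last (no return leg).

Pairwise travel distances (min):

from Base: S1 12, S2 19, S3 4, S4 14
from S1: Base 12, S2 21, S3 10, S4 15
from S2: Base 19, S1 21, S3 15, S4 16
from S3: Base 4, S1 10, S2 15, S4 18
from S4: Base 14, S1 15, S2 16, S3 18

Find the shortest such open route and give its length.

Shortest open route: 45 min.

There are 4! = 24 possible orderings.
Base→S1→S2→S3→S4: 12+21+15+18 = 66
Base→S1→S2→S4→S3: 12+21+16+18 = 67
Base→S1→S3→S2→S4: 12+10+15+16 = 53
Base→S1→S3→S4→S2: 12+10+18+16 = 56
Base→S1→S4→S2→S3: 12+15+16+15 = 58
Base→S1→S4→S3→S2: 12+15+18+15 = 60
Base→S2→S1→S3→S4: 19+21+10+18 = 68
Base→S2→S1→S4→S3: 19+21+15+18 = 73
Base→S2→S3→S1→S4: 19+15+10+15 = 59
Base→S2→S3→S4→S1: 19+15+18+15 = 67
Base→S2→S4→S1→S3: 19+16+15+10 = 60
Base→S2→S4→S3→S1: 19+16+18+10 = 63
Base→S3→S1→S2→S4: 4+10+21+16 = 51
Base→S3→S1→S4→S2: 4+10+15+16 = 45
… (10 more)
The minimum is 45.
One shortest path: Base → S3 → S1 → S4 → S2.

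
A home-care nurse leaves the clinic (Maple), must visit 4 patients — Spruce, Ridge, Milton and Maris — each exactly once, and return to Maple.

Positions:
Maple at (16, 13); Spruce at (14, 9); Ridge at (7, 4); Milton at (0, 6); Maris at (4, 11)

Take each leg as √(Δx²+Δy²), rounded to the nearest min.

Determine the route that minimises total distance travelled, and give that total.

Shortest round trip = 38 min.

There are 12 distinct closed tours to check (reversals are equivalent).
Maple-Spruce-Ridge-Milton-Maris-Maple: 4+9+7+6+12 = 38
Maple-Spruce-Ridge-Maris-Milton-Maple: 4+9+8+6+17 = 44
Maple-Spruce-Milton-Ridge-Maris-Maple: 4+14+7+8+12 = 45
Maple-Spruce-Milton-Maris-Ridge-Maple: 4+14+6+8+13 = 45
Maple-Spruce-Maris-Ridge-Milton-Maple: 4+10+8+7+17 = 46
Maple-Spruce-Maris-Milton-Ridge-Maple: 4+10+6+7+13 = 40
Maple-Ridge-Spruce-Milton-Maris-Maple: 13+9+14+6+12 = 54
Maple-Ridge-Spruce-Maris-Milton-Maple: 13+9+10+6+17 = 55
Maple-Ridge-Milton-Spruce-Maris-Maple: 13+7+14+10+12 = 56
Maple-Ridge-Maris-Spruce-Milton-Maple: 13+8+10+14+17 = 62
Maple-Milton-Spruce-Ridge-Maris-Maple: 17+14+9+8+12 = 60
Maple-Milton-Ridge-Spruce-Maris-Maple: 17+7+9+10+12 = 55
The minimum is 38.
One optimal route: Maple → Spruce → Ridge → Milton → Maris → Maple (or its reverse).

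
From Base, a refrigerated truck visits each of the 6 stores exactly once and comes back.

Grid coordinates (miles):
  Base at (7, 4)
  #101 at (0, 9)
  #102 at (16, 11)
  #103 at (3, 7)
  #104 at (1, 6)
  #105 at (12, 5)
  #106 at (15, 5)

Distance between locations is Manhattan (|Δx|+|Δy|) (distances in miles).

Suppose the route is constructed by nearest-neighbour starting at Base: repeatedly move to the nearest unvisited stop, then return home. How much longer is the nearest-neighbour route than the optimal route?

Excess over optimum: 4 miles.

Base: #105=6, #103=7, #104=8, #106=9, #101=12, #102=16 ⇒ #105
#105: #106=3, #102=10, #103=11, #104=12, #101=16 ⇒ #106
#106: #102=7, #103=14, #104=15, #101=19 ⇒ #102
#102: #103=17, #101=18, #104=20 ⇒ #103
#103: #104=3, #101=5 ⇒ #104
#104: #101=4 ⇒ #101
NN route Base → #105 → #106 → #102 → #103 → #104 → #101 → Base costs 52.
Optimal: Base → #103 → #104 → #101 → #102 → #106 → #105 → Base costs 48 (by enumerating all 360 distinct tours).
Excess = 52 − 48 = 4.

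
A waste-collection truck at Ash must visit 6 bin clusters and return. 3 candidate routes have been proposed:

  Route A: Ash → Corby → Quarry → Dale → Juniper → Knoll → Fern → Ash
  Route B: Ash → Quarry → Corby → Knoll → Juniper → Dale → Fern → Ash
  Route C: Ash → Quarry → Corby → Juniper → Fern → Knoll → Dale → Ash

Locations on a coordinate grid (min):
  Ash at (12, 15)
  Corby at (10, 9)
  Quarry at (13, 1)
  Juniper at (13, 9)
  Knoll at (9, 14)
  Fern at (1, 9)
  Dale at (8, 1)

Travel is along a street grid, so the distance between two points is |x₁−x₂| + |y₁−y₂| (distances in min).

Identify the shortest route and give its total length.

Route A: 8 + 11 + 5 + 13 + 9 + 13 + 17 = 76
Route B: 15 + 11 + 6 + 9 + 13 + 15 + 17 = 86
Route C: 15 + 11 + 3 + 12 + 13 + 14 + 18 = 86

76 min — Route A is the shortest.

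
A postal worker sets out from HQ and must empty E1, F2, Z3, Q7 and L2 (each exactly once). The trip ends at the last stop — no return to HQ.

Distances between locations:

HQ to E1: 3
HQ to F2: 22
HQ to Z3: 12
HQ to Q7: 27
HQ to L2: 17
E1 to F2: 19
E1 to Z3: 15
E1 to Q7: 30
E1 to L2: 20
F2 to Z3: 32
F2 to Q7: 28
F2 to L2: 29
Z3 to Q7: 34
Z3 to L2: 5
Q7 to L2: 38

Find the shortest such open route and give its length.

80 — the minimum one-way total.

There are 5! = 120 possible orderings.
HQ → E1 → F2 → Z3 → Q7 → L2: 3+19+32+34+38 = 126
HQ → E1 → F2 → Z3 → L2 → Q7: 3+19+32+5+38 = 97
HQ → E1 → F2 → Q7 → Z3 → L2: 3+19+28+34+5 = 89
HQ → E1 → F2 → Q7 → L2 → Z3: 3+19+28+38+5 = 93
HQ → E1 → F2 → L2 → Z3 → Q7: 3+19+29+5+34 = 90
HQ → E1 → F2 → L2 → Q7 → Z3: 3+19+29+38+34 = 123
HQ → E1 → Z3 → F2 → Q7 → L2: 3+15+32+28+38 = 116
HQ → E1 → Z3 → F2 → L2 → Q7: 3+15+32+29+38 = 117
HQ → E1 → Z3 → Q7 → F2 → L2: 3+15+34+28+29 = 109
HQ → E1 → Z3 → Q7 → L2 → F2: 3+15+34+38+29 = 119
HQ → E1 → Z3 → L2 → F2 → Q7: 3+15+5+29+28 = 80
HQ → E1 → Z3 → L2 → Q7 → F2: 3+15+5+38+28 = 89
HQ → E1 → Q7 → F2 → Z3 → L2: 3+30+28+32+5 = 98
HQ → E1 → Q7 → F2 → L2 → Z3: 3+30+28+29+5 = 95
… (106 more)
The minimum is 80.
One shortest path: HQ → E1 → Z3 → L2 → F2 → Q7.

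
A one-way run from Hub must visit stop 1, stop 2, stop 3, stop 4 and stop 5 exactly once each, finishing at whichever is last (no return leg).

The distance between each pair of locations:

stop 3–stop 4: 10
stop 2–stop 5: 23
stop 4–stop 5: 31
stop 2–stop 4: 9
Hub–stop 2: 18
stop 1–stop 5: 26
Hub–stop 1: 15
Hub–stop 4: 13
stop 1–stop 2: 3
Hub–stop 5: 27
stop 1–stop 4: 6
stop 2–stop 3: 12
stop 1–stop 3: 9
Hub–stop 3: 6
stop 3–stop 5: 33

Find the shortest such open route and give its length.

There are 5! = 120 possible orderings.
Hub→stop 1→stop 2→stop 3→stop 4→stop 5: 15+3+12+10+31 = 71
Hub→stop 1→stop 2→stop 3→stop 5→stop 4: 15+3+12+33+31 = 94
Hub→stop 1→stop 2→stop 4→stop 3→stop 5: 15+3+9+10+33 = 70
Hub→stop 1→stop 2→stop 4→stop 5→stop 3: 15+3+9+31+33 = 91
Hub→stop 1→stop 2→stop 5→stop 3→stop 4: 15+3+23+33+10 = 84
Hub→stop 1→stop 2→stop 5→stop 4→stop 3: 15+3+23+31+10 = 82
Hub→stop 1→stop 3→stop 2→stop 4→stop 5: 15+9+12+9+31 = 76
Hub→stop 1→stop 3→stop 2→stop 5→stop 4: 15+9+12+23+31 = 90
Hub→stop 1→stop 3→stop 4→stop 2→stop 5: 15+9+10+9+23 = 66
Hub→stop 1→stop 3→stop 4→stop 5→stop 2: 15+9+10+31+23 = 88
Hub→stop 1→stop 3→stop 5→stop 2→stop 4: 15+9+33+23+9 = 89
Hub→stop 1→stop 3→stop 5→stop 4→stop 2: 15+9+33+31+9 = 97
Hub→stop 1→stop 4→stop 2→stop 3→stop 5: 15+6+9+12+33 = 75
Hub→stop 1→stop 4→stop 2→stop 5→stop 3: 15+6+9+23+33 = 86
… (106 more)
Hub→stop 3→stop 4→stop 1→stop 2→stop 5: 6+10+6+3+23 = 48  ← best
The minimum is 48.
One shortest path: Hub → stop 3 → stop 4 → stop 1 → stop 2 → stop 5.

Shortest open route: 48.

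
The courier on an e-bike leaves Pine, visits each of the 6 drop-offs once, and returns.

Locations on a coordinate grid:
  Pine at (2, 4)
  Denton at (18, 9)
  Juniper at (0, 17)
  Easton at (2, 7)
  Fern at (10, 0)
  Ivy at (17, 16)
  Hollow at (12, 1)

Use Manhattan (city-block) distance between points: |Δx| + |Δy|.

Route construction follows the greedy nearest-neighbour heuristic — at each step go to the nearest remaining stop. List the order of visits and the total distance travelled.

Nearest-neighbour total = 70; route Pine → Easton → Juniper → Ivy → Denton → Hollow → Fern → Pine.

Pine → [Easton:3 / Fern:12 / Hollow:13 / Juniper:15 / Denton:21 / Ivy:27] → Easton (3)
Easton → [Juniper:12 / Fern:15 / Hollow:16 / Denton:18 / Ivy:24] → Juniper (12)
Juniper → [Ivy:18 / Denton:26 / Fern:27 / Hollow:28] → Ivy (18)
Ivy → [Denton:8 / Hollow:20 / Fern:23] → Denton (8)
Denton → [Hollow:14 / Fern:17] → Hollow (14)
Hollow → [Fern:3] → Fern (3)
Return Fern→Pine: 12.
Total = 3 + 12 + 18 + 8 + 14 + 3 + 12 = 70.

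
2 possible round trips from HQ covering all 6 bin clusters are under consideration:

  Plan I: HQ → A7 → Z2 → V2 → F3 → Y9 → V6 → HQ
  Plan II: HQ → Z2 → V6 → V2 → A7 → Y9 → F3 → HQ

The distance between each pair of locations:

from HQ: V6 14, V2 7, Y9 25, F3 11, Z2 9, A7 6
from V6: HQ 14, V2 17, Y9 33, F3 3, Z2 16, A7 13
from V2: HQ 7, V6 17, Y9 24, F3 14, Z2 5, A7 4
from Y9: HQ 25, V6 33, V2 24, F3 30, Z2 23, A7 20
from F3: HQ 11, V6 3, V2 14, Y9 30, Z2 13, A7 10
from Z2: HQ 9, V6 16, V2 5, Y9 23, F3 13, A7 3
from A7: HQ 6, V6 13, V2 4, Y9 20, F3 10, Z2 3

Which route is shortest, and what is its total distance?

105 — Plan I is the shortest.

Plan I: 6 + 3 + 5 + 14 + 30 + 33 + 14 = 105
Plan II: 9 + 16 + 17 + 4 + 20 + 30 + 11 = 107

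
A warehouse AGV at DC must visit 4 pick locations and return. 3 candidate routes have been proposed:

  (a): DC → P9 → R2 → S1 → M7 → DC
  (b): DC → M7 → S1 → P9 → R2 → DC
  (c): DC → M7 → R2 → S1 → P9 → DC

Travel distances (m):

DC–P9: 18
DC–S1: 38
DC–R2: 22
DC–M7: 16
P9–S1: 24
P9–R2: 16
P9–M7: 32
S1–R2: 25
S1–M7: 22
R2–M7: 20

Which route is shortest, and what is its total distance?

Shortest is (a), total 97 m.

(a): 18 + 16 + 25 + 22 + 16 = 97
(b): 16 + 22 + 24 + 16 + 22 = 100
(c): 16 + 20 + 25 + 24 + 18 = 103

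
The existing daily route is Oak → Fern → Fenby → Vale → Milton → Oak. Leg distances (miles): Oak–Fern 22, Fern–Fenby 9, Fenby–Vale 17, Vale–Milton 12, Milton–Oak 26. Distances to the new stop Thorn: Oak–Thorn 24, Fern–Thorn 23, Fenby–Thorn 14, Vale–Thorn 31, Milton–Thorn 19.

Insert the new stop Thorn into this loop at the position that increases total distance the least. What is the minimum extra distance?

Minimum extra distance: 17 miles, inserting Thorn between Milton and Oak.

Insertion cost between consecutive stops i–j is d(i,Thorn) + d(Thorn,j) − d(i,j):
  between Oak and Fern: 24 + 23 − 22 = 25
  between Fern and Fenby: 23 + 14 − 9 = 28
  between Fenby and Vale: 14 + 31 − 17 = 28
  between Vale and Milton: 31 + 19 − 12 = 38
  between Milton and Oak: 19 + 24 − 26 = 17
Cheapest insertion is between Milton and Oak, adding 17.
New total = 86 + 17 = 103.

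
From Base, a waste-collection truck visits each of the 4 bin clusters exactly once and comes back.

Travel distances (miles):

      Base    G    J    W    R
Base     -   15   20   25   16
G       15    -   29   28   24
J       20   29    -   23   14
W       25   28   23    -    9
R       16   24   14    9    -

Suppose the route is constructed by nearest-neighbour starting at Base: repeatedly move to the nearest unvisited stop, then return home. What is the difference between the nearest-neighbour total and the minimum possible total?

From Base: G=15, R=16, J=20, W=25 → choose G (15).
From G: R=24, W=28, J=29 → choose R (24).
From R: W=9, J=14 → choose W (9).
From W: J=23 → choose J (23).
NN route Base → G → R → W → J → Base costs 91.
Optimal: Base → G → W → R → J → Base costs 86 (by enumerating all 12 distinct tours).
Excess = 91 − 86 = 5.

Excess over optimum: 5 miles.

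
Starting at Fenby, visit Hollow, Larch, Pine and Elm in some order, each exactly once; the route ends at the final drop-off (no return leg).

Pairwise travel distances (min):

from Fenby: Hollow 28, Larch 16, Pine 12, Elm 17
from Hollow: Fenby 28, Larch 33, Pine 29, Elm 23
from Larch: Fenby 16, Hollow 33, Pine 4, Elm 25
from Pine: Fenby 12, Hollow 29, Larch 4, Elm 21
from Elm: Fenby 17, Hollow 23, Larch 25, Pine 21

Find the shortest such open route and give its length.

64 min — the minimum one-way total.

There are 4! = 24 possible orderings.
Fenby → Hollow → Larch → Pine → Elm: 28+33+4+21 = 86
Fenby → Hollow → Larch → Elm → Pine: 28+33+25+21 = 107
Fenby → Hollow → Pine → Larch → Elm: 28+29+4+25 = 86
Fenby → Hollow → Pine → Elm → Larch: 28+29+21+25 = 103
Fenby → Hollow → Elm → Larch → Pine: 28+23+25+4 = 80
Fenby → Hollow → Elm → Pine → Larch: 28+23+21+4 = 76
Fenby → Larch → Hollow → Pine → Elm: 16+33+29+21 = 99
Fenby → Larch → Hollow → Elm → Pine: 16+33+23+21 = 93
Fenby → Larch → Pine → Hollow → Elm: 16+4+29+23 = 72
Fenby → Larch → Pine → Elm → Hollow: 16+4+21+23 = 64
Fenby → Larch → Elm → Hollow → Pine: 16+25+23+29 = 93
Fenby → Larch → Elm → Pine → Hollow: 16+25+21+29 = 91
Fenby → Pine → Hollow → Larch → Elm: 12+29+33+25 = 99
Fenby → Pine → Hollow → Elm → Larch: 12+29+23+25 = 89
… (10 more)
The minimum is 64.
One shortest path: Fenby → Larch → Pine → Elm → Hollow.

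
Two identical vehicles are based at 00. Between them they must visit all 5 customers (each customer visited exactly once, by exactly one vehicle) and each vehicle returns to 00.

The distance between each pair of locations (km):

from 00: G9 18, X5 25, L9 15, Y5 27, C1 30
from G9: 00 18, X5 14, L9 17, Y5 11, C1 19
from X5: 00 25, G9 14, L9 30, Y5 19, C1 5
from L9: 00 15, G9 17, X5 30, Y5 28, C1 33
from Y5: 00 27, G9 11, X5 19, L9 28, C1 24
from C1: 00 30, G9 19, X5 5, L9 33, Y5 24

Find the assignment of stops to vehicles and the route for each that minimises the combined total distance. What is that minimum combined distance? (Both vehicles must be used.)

113 km — the smallest possible combined total.

Try each way of splitting the stops between the two vehicles (each non-empty) and, for each split, find the best tour for each vehicle:
  {G9} + {X5, L9, Y5, C1}: 36 + 97 = 133
  {X5} + {G9, L9, Y5, C1}: 50 + 97 = 147
  {G9, X5} + {L9, Y5, C1}: 57 + 97 = 154
  {L9} + {G9, X5, Y5, C1}: 30 + 83 = 113
  {G9, L9} + {X5, Y5, C1}: 50 + 81 = 131
  {X5, L9} + {G9, Y5, C1}: 70 + 83 = 153
  … (15 splits in total)
Best: vehicle 1 00 → L9 → 00 = 30; vehicle 2 00 → G9 → Y5 → X5 → C1 → 00 = 83; combined 113.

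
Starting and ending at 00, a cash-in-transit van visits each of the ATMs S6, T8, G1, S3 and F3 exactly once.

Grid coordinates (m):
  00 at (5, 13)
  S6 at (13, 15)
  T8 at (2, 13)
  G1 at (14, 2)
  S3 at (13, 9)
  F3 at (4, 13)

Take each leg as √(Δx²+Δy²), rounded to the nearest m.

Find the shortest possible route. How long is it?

There are 60 distinct closed tours to check (reversals are equivalent).
00 → S6 → T8 → G1 → S3 → F3 → 00: 8+11+16+7+10+1 = 53
00 → S6 → T8 → G1 → F3 → S3 → 00: 8+11+16+15+10+9 = 69
00 → S6 → T8 → S3 → G1 → F3 → 00: 8+11+12+7+15+1 = 54
00 → S6 → T8 → S3 → F3 → G1 → 00: 8+11+12+10+15+14 = 70
00 → S6 → T8 → F3 → G1 → S3 → 00: 8+11+2+15+7+9 = 52
00 → S6 → T8 → F3 → S3 → G1 → 00: 8+11+2+10+7+14 = 52
00 → S6 → G1 → T8 → S3 → F3 → 00: 8+13+16+12+10+1 = 60
00 → S6 → G1 → T8 → F3 → S3 → 00: 8+13+16+2+10+9 = 58
00 → S6 → G1 → S3 → T8 → F3 → 00: 8+13+7+12+2+1 = 43
00 → S6 → G1 → S3 → F3 → T8 → 00: 8+13+7+10+2+3 = 43
00 → S6 → G1 → F3 → T8 → S3 → 00: 8+13+15+2+12+9 = 59
00 → S6 → G1 → F3 → S3 → T8 → 00: 8+13+15+10+12+3 = 61
00 → S6 → S3 → T8 → G1 → F3 → 00: 8+6+12+16+15+1 = 58
00 → S6 → S3 → T8 → F3 → G1 → 00: 8+6+12+2+15+14 = 57
… (46 more)
00 → S6 → S3 → G1 → T8 → F3 → 00: 8+6+7+16+2+1 = 40  ← best
The minimum is 40.
One optimal route: 00 → S6 → S3 → G1 → T8 → F3 → 00 (or its reverse).

40 m — the shortest possible round trip.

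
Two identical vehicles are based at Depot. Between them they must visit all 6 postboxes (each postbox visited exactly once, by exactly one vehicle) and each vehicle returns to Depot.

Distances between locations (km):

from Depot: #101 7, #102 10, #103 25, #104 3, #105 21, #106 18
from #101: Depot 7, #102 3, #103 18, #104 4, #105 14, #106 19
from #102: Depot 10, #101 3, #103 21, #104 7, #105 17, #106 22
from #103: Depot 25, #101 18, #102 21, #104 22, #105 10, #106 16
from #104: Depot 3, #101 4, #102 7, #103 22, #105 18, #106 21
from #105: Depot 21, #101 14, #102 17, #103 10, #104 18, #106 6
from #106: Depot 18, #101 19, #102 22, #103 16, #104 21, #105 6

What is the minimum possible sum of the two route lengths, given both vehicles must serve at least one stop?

There are 2^5 − 1 = 31 ways to divide the 6 stops into two non-empty groups. For each, the best each vehicle can do is its own shortest tour through its group:
  {#101} + {#102, #103, #104, #105, #106}: 14 + 65 = 79
  {#102} + {#101, #103, #104, #105, #106}: 20 + 59 = 79
  {#101, #102} + {#103, #104, #105, #106}: 20 + 59 = 79
  {#103} + {#101, #102, #104, #105, #106}: 50 + 51 = 101
  {#101, #103} + {#102, #104, #105, #106}: 50 + 51 = 101
  {#102, #103} + {#101, #104, #105, #106}: 56 + 45 = 101
  … (31 splits in total)
  {#104} + {#101, #102, #103, #105, #106}: 6 + 65 = 71  ← best
Best: vehicle 1 Depot → #104 → Depot = 6; vehicle 2 Depot → #101 → #102 → #103 → #105 → #106 → Depot = 65; combined 71.

Minimum combined distance: 71 km.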